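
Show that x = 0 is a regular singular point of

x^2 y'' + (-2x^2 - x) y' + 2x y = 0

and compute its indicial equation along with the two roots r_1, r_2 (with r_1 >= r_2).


Divide by x^2 to reach normal form y'' + P_1(x) y' + P_2(x) y = 0 with P_1(x) = -2 - 1/x and P_2(x) = 2/x.
x = 0 is a singular point because the y'-coefficient -2 - 1/x has a pole at x = 0 and the y-coefficient 2/x has a pole at x = 0.
It is a regular singular point because x P_1(x) = p(x) = -2x - 1 and x^2 P_2(x) = q(x) = 2x are polynomials, hence analytic at x = 0.
p(0) = -1,  q(0) = 0.
Indicial equation: r(r-1) + p(0) r + q(0) = 0, i.e. r^2 + (p(0) - 1) r + q(0) = 0, i.e. r^2 - 2 r = 0.
Discriminant: (-2)^2 - 4(0) = 4, so r = (2 ± 2)/2.
Solving: r_1 = 2, r_2 = 0.

indicial: r^2 - 2 r = 0; roots r_1 = 2, r_2 = 0


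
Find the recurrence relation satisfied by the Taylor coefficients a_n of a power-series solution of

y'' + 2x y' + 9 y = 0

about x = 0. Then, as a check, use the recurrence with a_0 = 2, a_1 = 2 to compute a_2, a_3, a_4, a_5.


Substitute y = sum_n a_n x^n.
y''(x) has coefficient (n+2)(n+1) a_{n+2} at x^n;
2 x y'(x) has coefficient 2 n a_n at x^n (shift);
9 y(x) has coefficient 9 a_n at x^n.
Matching x^n: (n+2)(n+1) a_{n+2} + (2n + 9) a_n = 0.
Thus a_{n+2} = (-2n - 9) / ((n+1)(n+2)) * a_n.

Check with a_0 = 2, a_1 = 2 (apply the recurrence for n = 0, 1, 2, 3): a_0 = 2, a_1 = 2, a_2 = -9, a_3 = -11/3, a_4 = 39/4, a_5 = 11/4.

a_(n+2) = (-2n - 9) / ((n+1)(n+2)) * a_n; check: a_0 = 2, a_1 = 2, a_2 = -9, a_3 = -11/3, a_4 = 39/4, a_5 = 11/4


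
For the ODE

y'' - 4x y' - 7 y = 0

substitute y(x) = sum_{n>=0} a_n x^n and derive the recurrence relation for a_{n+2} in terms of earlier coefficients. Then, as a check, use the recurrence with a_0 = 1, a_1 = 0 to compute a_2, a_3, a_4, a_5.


Substitute y = sum_n a_n x^n.
y''(x) has coefficient (n+2)(n+1) a_{n+2} at x^n;
-4 x y'(x) has coefficient -4 n a_n at x^n (shift);
-7 y(x) has coefficient -7 a_n at x^n.
Matching x^n: (n+2)(n+1) a_{n+2} + (-4n - 7) a_n = 0.
Thus a_{n+2} = (4n + 7) / ((n+1)(n+2)) * a_n.

Check with a_0 = 1, a_1 = 0 (apply the recurrence for n = 0, 1, 2, 3): a_0 = 1, a_1 = 0, a_2 = 7/2, a_3 = 0, a_4 = 35/8, a_5 = 0.

a_(n+2) = (4n + 7) / ((n+1)(n+2)) * a_n; check: a_0 = 1, a_1 = 0, a_2 = 7/2, a_3 = 0, a_4 = 35/8, a_5 = 0


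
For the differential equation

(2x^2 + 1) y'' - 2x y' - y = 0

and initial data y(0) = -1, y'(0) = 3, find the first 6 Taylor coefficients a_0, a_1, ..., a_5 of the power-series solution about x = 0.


Ansatz: y(x) = sum_{n>=0} a_n x^n, so y'(x) = sum_{n>=1} n a_n x^(n-1) and y''(x) = sum_{n>=2} n(n-1) a_n x^(n-2).
Substitute into P(x) y'' + Q(x) y' + R(x) y = 0 with P(x) = 2x^2 + 1, Q(x) = -2x, R(x) = -1, and match powers of x.
Initial conditions: a_0 = -1, a_1 = 3.
Setting the coefficient of each power of x to zero and solving order by order (substituting the coefficients already found):
  x^0: 2 a_2 - a_0 = 0  ->  2 a_2 = a_0 = -1  ->  a_2 = -1/2
  x^1: 6 a_3 - 3 a_1 = 0  ->  6 a_3 = 3 a_1 = 9  ->  a_3 = 3/2
  x^2: 12 a_4 - a_2 = 0  ->  12 a_4 = a_2 = -1/2  ->  a_4 = -1/24
  x^3: 20 a_5 + 5 a_3 = 0  ->  20 a_5 = -5 a_3 = -15/2  ->  a_5 = -3/8
Truncated series: y(x) = -1 + 3 x - (1/2) x^2 + (3/2) x^3 - (1/24) x^4 - (3/8) x^5 + O(x^6).

a_0 = -1; a_1 = 3; a_2 = -1/2; a_3 = 3/2; a_4 = -1/24; a_5 = -3/8


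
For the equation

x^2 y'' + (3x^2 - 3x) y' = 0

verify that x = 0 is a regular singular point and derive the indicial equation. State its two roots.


Divide by x^2 to reach normal form y'' + P_1(x) y' + P_2(x) y = 0 with P_1(x) = 3 - 3/x and P_2(x) = 0.
x = 0 is a singular point because the y'-coefficient 3 - 3/x has a pole at x = 0.
It is a regular singular point because x P_1(x) = p(x) = 3x - 3 and x^2 P_2(x) = q(x) = 0 are polynomials, hence analytic at x = 0.
p(0) = -3,  q(0) = 0.
Indicial equation: r(r-1) + p(0) r + q(0) = 0, i.e. r^2 + (p(0) - 1) r + q(0) = 0, i.e. r^2 - 4 r = 0.
Discriminant: (-4)^2 - 4(0) = 16, so r = (4 ± 4)/2.
Solving: r_1 = 4, r_2 = 0.

indicial: r^2 - 4 r = 0; roots r_1 = 4, r_2 = 0


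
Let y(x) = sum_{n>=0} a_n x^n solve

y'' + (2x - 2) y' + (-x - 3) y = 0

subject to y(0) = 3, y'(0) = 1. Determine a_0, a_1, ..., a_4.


Ansatz: y(x) = sum_{n>=0} a_n x^n, so y'(x) = sum_{n>=1} n a_n x^(n-1) and y''(x) = sum_{n>=2} n(n-1) a_n x^(n-2).
Substitute into P(x) y'' + Q(x) y' + R(x) y = 0 with P(x) = 1, Q(x) = 2x - 2, R(x) = -x - 3, and match powers of x.
Initial conditions: a_0 = 3, a_1 = 1.
Setting the coefficient of each power of x to zero and solving order by order (substituting the coefficients already found):
  x^0: 2 a_2 - 2 a_1 - 3 a_0 = 0  ->  2 a_2 = 2 a_1 + 3 a_0 = 11  ->  a_2 = 11/2
  x^1: 6 a_3 - 4 a_2 - a_1 - a_0 = 0  ->  6 a_3 = 4 a_2 + a_1 + a_0 = 26  ->  a_3 = 13/3
  x^2: 12 a_4 - 6 a_3 + a_2 - a_1 = 0  ->  12 a_4 = 6 a_3 - a_2 + a_1 = 43/2  ->  a_4 = 43/24
Truncated series: y(x) = 3 + x + (11/2) x^2 + (13/3) x^3 + (43/24) x^4 + O(x^5).

a_0 = 3; a_1 = 1; a_2 = 11/2; a_3 = 13/3; a_4 = 43/24


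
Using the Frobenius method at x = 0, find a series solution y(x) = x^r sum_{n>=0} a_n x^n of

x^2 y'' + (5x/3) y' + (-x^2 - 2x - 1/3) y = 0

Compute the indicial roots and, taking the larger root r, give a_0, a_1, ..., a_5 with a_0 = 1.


Write in Frobenius form y'' + (p(x)/x) y' + (q(x)/x^2) y = 0:
  p(x) = 5/3,  q(x) = -x^2 - 2x - 1/3.
Indicial equation: r(r-1) + (5/3) r + (-1/3) = 0 -> roots r_1 = 1/3, r_2 = -1.
Take r = r_1 = 1/3. Let y(x) = x^r sum_{n>=0} a_n x^n with a_0 = 1.
Substitute y = x^r sum a_n x^n and match x^{r+n}. The recurrence is
  D(n) a_n - 2 a_{n-1} - 1 a_{n-2} = 0,  where D(n) = (r+n)(r+n-1) + (5/3)(r+n) + (-1/3).
  a_n = [2 a_{n-1} + 1 a_{n-2}] / D(n).
Since the indicial polynomial factors as (r - r_1)(r - r_2), D(n) = (r_1 + n - r_1)(r_1 + n - r_2) = n(n + 4/3).
Evaluating step by step (a_0 = 1):
  n = 1: D(1) = 1(1 + 4/3) = 7/3; numerator = 2(1) = 2; a_1 = (2)/(7/3) = 6/7
  n = 2: D(2) = 2(2 + 4/3) = 20/3; numerator = 2(6/7) + 1(1) = 19/7; a_2 = (19/7)/(20/3) = 57/140
  n = 3: D(3) = 3(3 + 4/3) = 13; numerator = 2(57/140) + 1(6/7) = 117/70; a_3 = (117/70)/(13) = 9/70
  n = 4: D(4) = 4(4 + 4/3) = 64/3; numerator = 2(9/70) + 1(57/140) = 93/140; a_4 = (93/140)/(64/3) = 279/8960
  n = 5: D(5) = 5(5 + 4/3) = 95/3; numerator = 2(279/8960) + 1(9/70) = 171/896; a_5 = (171/896)/(95/3) = 27/4480

r = 1/3; a_0 = 1; a_1 = 6/7; a_2 = 57/140; a_3 = 9/70; a_4 = 279/8960; a_5 = 27/4480


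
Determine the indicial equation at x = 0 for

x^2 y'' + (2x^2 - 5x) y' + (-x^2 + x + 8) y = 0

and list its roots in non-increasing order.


Divide by x^2 to reach normal form y'' + P_1(x) y' + P_2(x) y = 0 with P_1(x) = 2 - 5/x and P_2(x) = -1 + 1/x + 8/x^2.
x = 0 is a singular point because the y'-coefficient 2 - 5/x has a pole at x = 0 and the y-coefficient -1 + 1/x + 8/x^2 has a pole at x = 0.
It is a regular singular point because x P_1(x) = p(x) = 2x - 5 and x^2 P_2(x) = q(x) = -x^2 + x + 8 are polynomials, hence analytic at x = 0.
p(0) = -5,  q(0) = 8.
Indicial equation: r(r-1) + p(0) r + q(0) = 0, i.e. r^2 + (p(0) - 1) r + q(0) = 0, i.e. r^2 - 6 r + 8 = 0.
Discriminant: (-6)^2 - 4(8) = 4, so r = (6 ± 2)/2.
Solving: r_1 = 4, r_2 = 2.

indicial: r^2 - 6 r + 8 = 0; roots r_1 = 4, r_2 = 2


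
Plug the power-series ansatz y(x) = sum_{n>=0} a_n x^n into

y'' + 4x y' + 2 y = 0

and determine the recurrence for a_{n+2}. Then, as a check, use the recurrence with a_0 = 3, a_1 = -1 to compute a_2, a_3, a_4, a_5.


Substitute y = sum_n a_n x^n.
y''(x) has coefficient (n+2)(n+1) a_{n+2} at x^n;
4 x y'(x) has coefficient 4 n a_n at x^n (shift);
2 y(x) has coefficient 2 a_n at x^n.
Matching x^n: (n+2)(n+1) a_{n+2} + (4n + 2) a_n = 0.
Thus a_{n+2} = (-4n - 2) / ((n+1)(n+2)) * a_n.

Check with a_0 = 3, a_1 = -1 (apply the recurrence for n = 0, 1, 2, 3): a_0 = 3, a_1 = -1, a_2 = -3, a_3 = 1, a_4 = 5/2, a_5 = -7/10.

a_(n+2) = (-4n - 2) / ((n+1)(n+2)) * a_n; check: a_0 = 3, a_1 = -1, a_2 = -3, a_3 = 1, a_4 = 5/2, a_5 = -7/10


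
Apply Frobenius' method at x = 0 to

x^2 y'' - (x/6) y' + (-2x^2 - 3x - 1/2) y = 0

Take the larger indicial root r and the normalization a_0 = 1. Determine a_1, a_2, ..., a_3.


Write in Frobenius form y'' + (p(x)/x) y' + (q(x)/x^2) y = 0:
  p(x) = -1/6,  q(x) = -2x^2 - 3x - 1/2.
Indicial equation: r(r-1) + (-1/6) r + (-1/2) = 0 -> roots r_1 = 3/2, r_2 = -1/3.
Take r = r_1 = 3/2. Let y(x) = x^r sum_{n>=0} a_n x^n with a_0 = 1.
Substitute y = x^r sum a_n x^n and match x^{r+n}. The recurrence is
  D(n) a_n - 3 a_{n-1} - 2 a_{n-2} = 0,  where D(n) = (r+n)(r+n-1) + (-1/6)(r+n) + (-1/2).
  a_n = [3 a_{n-1} + 2 a_{n-2}] / D(n).
Since the indicial polynomial factors as (r - r_1)(r - r_2), D(n) = (r_1 + n - r_1)(r_1 + n - r_2) = n(n + 11/6).
Evaluating step by step (a_0 = 1):
  n = 1: D(1) = 1(1 + 11/6) = 17/6; numerator = 3(1) = 3; a_1 = (3)/(17/6) = 18/17
  n = 2: D(2) = 2(2 + 11/6) = 23/3; numerator = 3(18/17) + 2(1) = 88/17; a_2 = (88/17)/(23/3) = 264/391
  n = 3: D(3) = 3(3 + 11/6) = 29/2; numerator = 3(264/391) + 2(18/17) = 1620/391; a_3 = (1620/391)/(29/2) = 3240/11339

r = 3/2; a_0 = 1; a_1 = 18/17; a_2 = 264/391; a_3 = 3240/11339


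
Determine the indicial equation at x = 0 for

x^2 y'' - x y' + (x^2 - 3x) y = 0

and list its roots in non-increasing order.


Divide by x^2 to reach normal form y'' + P_1(x) y' + P_2(x) y = 0 with P_1(x) = -1/x and P_2(x) = 1 - 3/x.
x = 0 is a singular point because the y'-coefficient -1/x has a pole at x = 0 and the y-coefficient 1 - 3/x has a pole at x = 0.
It is a regular singular point because x P_1(x) = p(x) = -1 and x^2 P_2(x) = q(x) = x^2 - 3x are polynomials, hence analytic at x = 0.
p(0) = -1,  q(0) = 0.
Indicial equation: r(r-1) + p(0) r + q(0) = 0, i.e. r^2 + (p(0) - 1) r + q(0) = 0, i.e. r^2 - 2 r = 0.
Discriminant: (-2)^2 - 4(0) = 4, so r = (2 ± 2)/2.
Solving: r_1 = 2, r_2 = 0.

indicial: r^2 - 2 r = 0; roots r_1 = 2, r_2 = 0


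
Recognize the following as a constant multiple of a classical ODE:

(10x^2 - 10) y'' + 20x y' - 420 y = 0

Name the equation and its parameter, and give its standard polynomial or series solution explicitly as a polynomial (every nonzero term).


All three coefficients share the factor -10; dividing through by -10 gives  (1 - x^2) y'' - 2x y' + 42 y = 0.
This matches the Legendre equation (1 - x^2) y'' - 2x y' + n(n+1) y = 0 (note the -2x y' term) with n(n+1) = 42, so n = 6; the polynomial solution is P_6(x).
With y = sum_k a_k x^k, matching x^k gives (k+2)(k+1) a_{k+2} = [k(k+1) - n(n+1)] a_k = (k - 6)(k + 7) a_k. The right side vanishes at k = 6, so the series with the parity of 6 terminates at degree 6.
Standard normalization (P_n(1) = 1): leading coefficient (2n)!/(2^n (n!)^2) = 479001600/(64*518400) = 231/16, so a_6 = 231/16. Work downward with a_k = (k+1)(k+2) a_{k+2} / ((k - 6)(k + 7)):
  a_4 = (5)(6)(231/16) / ((4 - 6)(4 + 7)) = (3465/8)/(-22) = -315/16
  a_2 = (3)(4)(-315/16) / ((2 - 6)(2 + 7)) = (-945/4)/(-36) = 105/16
  a_0 = (1)(2)(105/16) / ((0 - 6)(0 + 7)) = (105/8)/(-42) = -5/16
Hence P_6(x) = 231 x^6/16 - 315 x^4/16 + 105 x^2/16 - 5/16.

P_6(x); series = 231 x^6/16 - 315 x^4/16 + 105 x^2/16 - 5/16


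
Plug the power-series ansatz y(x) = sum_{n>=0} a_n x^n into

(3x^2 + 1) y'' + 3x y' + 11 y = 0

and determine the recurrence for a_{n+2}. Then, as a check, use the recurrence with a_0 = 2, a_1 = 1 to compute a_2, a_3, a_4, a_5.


Substitute y = sum_n a_n x^n.
(1 + 3 x^2) y'' contributes (n+2)(n+1) a_{n+2} + 3 n(n-1) a_n at x^n.
3 x y'(x) contributes 3 n a_n at x^n.
11 y(x) contributes 11 a_n at x^n.
Matching x^n: (n+2)(n+1) a_{n+2} + (3 n(n-1) + 3 n + 11) a_n = 0.
Thus a_{n+2} = (-3 n(n-1) - 3 n - 11) / ((n+1)(n+2)) * a_n.

Check with a_0 = 2, a_1 = 1 (apply the recurrence for n = 0, 1, 2, 3): a_0 = 2, a_1 = 1, a_2 = -11, a_3 = -7/3, a_4 = 253/12, a_5 = 133/30.

a_(n+2) = (-3 n(n-1) - 3 n - 11) / ((n+1)(n+2)) * a_n; check: a_0 = 2, a_1 = 1, a_2 = -11, a_3 = -7/3, a_4 = 253/12, a_5 = 133/30


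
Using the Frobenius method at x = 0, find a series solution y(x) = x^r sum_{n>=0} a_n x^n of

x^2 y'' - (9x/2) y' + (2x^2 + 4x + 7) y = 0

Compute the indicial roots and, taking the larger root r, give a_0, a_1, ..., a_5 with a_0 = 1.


Write in Frobenius form y'' + (p(x)/x) y' + (q(x)/x^2) y = 0:
  p(x) = -9/2,  q(x) = 2x^2 + 4x + 7.
Indicial equation: r(r-1) + (-9/2) r + (7) = 0 -> roots r_1 = 7/2, r_2 = 2.
Take r = r_1 = 7/2. Let y(x) = x^r sum_{n>=0} a_n x^n with a_0 = 1.
Substitute y = x^r sum a_n x^n and match x^{r+n}. The recurrence is
  D(n) a_n + 4 a_{n-1} + 2 a_{n-2} = 0,  where D(n) = (r+n)(r+n-1) + (-9/2)(r+n) + (7).
  a_n = [-4 a_{n-1} - 2 a_{n-2}] / D(n).
Since the indicial polynomial factors as (r - r_1)(r - r_2), D(n) = (r_1 + n - r_1)(r_1 + n - r_2) = n(n + 3/2).
Evaluating step by step (a_0 = 1):
  n = 1: D(1) = 1(1 + 3/2) = 5/2; numerator = -4(1) = -4; a_1 = (-4)/(5/2) = -8/5
  n = 2: D(2) = 2(2 + 3/2) = 7; numerator = -4(-8/5) - 2(1) = 22/5; a_2 = (22/5)/(7) = 22/35
  n = 3: D(3) = 3(3 + 3/2) = 27/2; numerator = -4(22/35) - 2(-8/5) = 24/35; a_3 = (24/35)/(27/2) = 16/315
  n = 4: D(4) = 4(4 + 3/2) = 22; numerator = -4(16/315) - 2(22/35) = -92/63; a_4 = (-92/63)/(22) = -46/693
  n = 5: D(5) = 5(5 + 3/2) = 65/2; numerator = -4(-46/693) - 2(16/315) = 568/3465; a_5 = (568/3465)/(65/2) = 1136/225225

r = 7/2; a_0 = 1; a_1 = -8/5; a_2 = 22/35; a_3 = 16/315; a_4 = -46/693; a_5 = 1136/225225


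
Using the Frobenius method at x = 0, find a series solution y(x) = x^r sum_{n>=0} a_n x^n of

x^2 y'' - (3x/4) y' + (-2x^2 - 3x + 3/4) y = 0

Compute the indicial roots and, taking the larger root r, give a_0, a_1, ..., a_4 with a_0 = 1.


Write in Frobenius form y'' + (p(x)/x) y' + (q(x)/x^2) y = 0:
  p(x) = -3/4,  q(x) = -2x^2 - 3x + 3/4.
Indicial equation: r(r-1) + (-3/4) r + (3/4) = 0 -> roots r_1 = 1, r_2 = 3/4.
Take r = r_1 = 1. Let y(x) = x^r sum_{n>=0} a_n x^n with a_0 = 1.
Substitute y = x^r sum a_n x^n and match x^{r+n}. The recurrence is
  D(n) a_n - 3 a_{n-1} - 2 a_{n-2} = 0,  where D(n) = (r+n)(r+n-1) + (-3/4)(r+n) + (3/4).
  a_n = [3 a_{n-1} + 2 a_{n-2}] / D(n).
Since the indicial polynomial factors as (r - r_1)(r - r_2), D(n) = (r_1 + n - r_1)(r_1 + n - r_2) = n(n + 1/4).
Evaluating step by step (a_0 = 1):
  n = 1: D(1) = 1(1 + 1/4) = 5/4; numerator = 3(1) = 3; a_1 = (3)/(5/4) = 12/5
  n = 2: D(2) = 2(2 + 1/4) = 9/2; numerator = 3(12/5) + 2(1) = 46/5; a_2 = (46/5)/(9/2) = 92/45
  n = 3: D(3) = 3(3 + 1/4) = 39/4; numerator = 3(92/45) + 2(12/5) = 164/15; a_3 = (164/15)/(39/4) = 656/585
  n = 4: D(4) = 4(4 + 1/4) = 17; numerator = 3(656/585) + 2(92/45) = 872/117; a_4 = (872/117)/(17) = 872/1989

r = 1; a_0 = 1; a_1 = 12/5; a_2 = 92/45; a_3 = 656/585; a_4 = 872/1989


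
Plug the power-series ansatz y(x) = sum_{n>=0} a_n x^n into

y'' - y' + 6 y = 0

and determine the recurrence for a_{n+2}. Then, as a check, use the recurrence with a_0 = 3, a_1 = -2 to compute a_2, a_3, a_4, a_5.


Substitute y = sum_n a_n x^n.
y''(x) has coefficient (n+2)(n+1) a_{n+2} at x^n;
-y'(x) has coefficient -(n+1) a_{n+1} at x^n;
6 y(x) has coefficient 6 a_n at x^n.
Matching x^n: (n+2)(n+1) a_{n+2} - (n+1) a_{n+1} + 6 a_n = 0.
Thus a_{n+2} = [(n+1) a_{n+1} - 6 a_n] / ((n+1)(n+2)).

Check with a_0 = 3, a_1 = -2 (apply the recurrence for n = 0, 1, 2, 3): a_0 = 3, a_1 = -2, a_2 = -10, a_3 = -4/3, a_4 = 14/3, a_5 = 4/3.

a_(n+2) = [(n+1) a_(n+1) - 6 a_n] / ((n+1)(n+2)); check: a_0 = 3, a_1 = -2, a_2 = -10, a_3 = -4/3, a_4 = 14/3, a_5 = 4/3


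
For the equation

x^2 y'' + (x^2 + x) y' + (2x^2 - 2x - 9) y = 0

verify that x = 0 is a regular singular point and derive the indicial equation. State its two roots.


Divide by x^2 to reach normal form y'' + P_1(x) y' + P_2(x) y = 0 with P_1(x) = 1 + 1/x and P_2(x) = 2 - 2/x - 9/x^2.
x = 0 is a singular point because the y'-coefficient 1 + 1/x has a pole at x = 0 and the y-coefficient 2 - 2/x - 9/x^2 has a pole at x = 0.
It is a regular singular point because x P_1(x) = p(x) = x + 1 and x^2 P_2(x) = q(x) = 2x^2 - 2x - 9 are polynomials, hence analytic at x = 0.
p(0) = 1,  q(0) = -9.
Indicial equation: r(r-1) + p(0) r + q(0) = 0, i.e. r^2 + (p(0) - 1) r + q(0) = 0, i.e. r^2 - 9 = 0.
Discriminant: (0)^2 - 4(-9) = 36, so r = (0 ± 6)/2.
Solving: r_1 = 3, r_2 = -3.

indicial: r^2 - 9 = 0; roots r_1 = 3, r_2 = -3


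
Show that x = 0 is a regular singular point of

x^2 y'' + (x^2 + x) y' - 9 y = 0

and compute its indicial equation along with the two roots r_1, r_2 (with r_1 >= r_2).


Divide by x^2 to reach normal form y'' + P_1(x) y' + P_2(x) y = 0 with P_1(x) = 1 + 1/x and P_2(x) = -9/x^2.
x = 0 is a singular point because the y'-coefficient 1 + 1/x has a pole at x = 0 and the y-coefficient -9/x^2 has a pole at x = 0.
It is a regular singular point because x P_1(x) = p(x) = x + 1 and x^2 P_2(x) = q(x) = -9 are polynomials, hence analytic at x = 0.
p(0) = 1,  q(0) = -9.
Indicial equation: r(r-1) + p(0) r + q(0) = 0, i.e. r^2 + (p(0) - 1) r + q(0) = 0, i.e. r^2 - 9 = 0.
Discriminant: (0)^2 - 4(-9) = 36, so r = (0 ± 6)/2.
Solving: r_1 = 3, r_2 = -3.

indicial: r^2 - 9 = 0; roots r_1 = 3, r_2 = -3


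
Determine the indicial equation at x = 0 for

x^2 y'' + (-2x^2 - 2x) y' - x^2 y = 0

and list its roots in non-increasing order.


Divide by x^2 to reach normal form y'' + P_1(x) y' + P_2(x) y = 0 with P_1(x) = -2 - 2/x and P_2(x) = -1.
x = 0 is a singular point because the y'-coefficient -2 - 2/x has a pole at x = 0.
It is a regular singular point because x P_1(x) = p(x) = -2x - 2 and x^2 P_2(x) = q(x) = -x^2 are polynomials, hence analytic at x = 0.
p(0) = -2,  q(0) = 0.
Indicial equation: r(r-1) + p(0) r + q(0) = 0, i.e. r^2 + (p(0) - 1) r + q(0) = 0, i.e. r^2 - 3 r = 0.
Discriminant: (-3)^2 - 4(0) = 9, so r = (3 ± 3)/2.
Solving: r_1 = 3, r_2 = 0.

indicial: r^2 - 3 r = 0; roots r_1 = 3, r_2 = 0


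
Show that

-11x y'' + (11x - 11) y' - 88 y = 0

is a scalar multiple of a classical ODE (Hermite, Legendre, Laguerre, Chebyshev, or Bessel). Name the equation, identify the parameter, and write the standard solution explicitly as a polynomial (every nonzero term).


All three coefficients share the factor -11; dividing through by -11 gives  x y'' + (1 - x) y' + 8 y = 0.
This matches the Laguerre equation x y'' + (1 - x) y' + n y = 0 with n = 8; the polynomial solution is L_8(x).
With y = sum_k a_k x^k, matching x^k gives (k+1)k a_{k+1} + (k+1) a_{k+1} - k a_k + n a_k = 0, i.e. (k+1)^2 a_{k+1} = (k - n) a_k = (k - 8) a_k. The right side vanishes at k = 8, so the series terminates at degree 8.
Standard normalization L_n(0) = 1 gives a_0 = 1. Work upward with a_{k+1} = (k - 8) a_k / (k+1)^2:
  a_1 = (0 - 8)(1) / 1^2 = -8/1 = -8
  a_2 = (1 - 8)(-8) / 2^2 = 56/4 = 14
  a_3 = (2 - 8)(14) / 3^2 = -84/9 = -28/3
  a_4 = (3 - 8)(-28/3) / 4^2 = (140/3)/16 = 35/12
  a_5 = (4 - 8)(35/12) / 5^2 = (-35/3)/25 = -7/15
  a_6 = (5 - 8)(-7/15) / 6^2 = (7/5)/36 = 7/180
  a_7 = (6 - 8)(7/180) / 7^2 = (-7/90)/49 = -1/630
  a_8 = (7 - 8)(-1/630) / 8^2 = (1/630)/64 = 1/40320
Hence L_8(x) = x^8/40320 - x^7/630 + 7 x^6/180 - 7 x^5/15 + 35 x^4/12 - 28 x^3/3 + 14 x^2 - 8 x + 1.

L_8(x); series = x^8/40320 - x^7/630 + 7 x^6/180 - 7 x^5/15 + 35 x^4/12 - 28 x^3/3 + 14 x^2 - 8 x + 1


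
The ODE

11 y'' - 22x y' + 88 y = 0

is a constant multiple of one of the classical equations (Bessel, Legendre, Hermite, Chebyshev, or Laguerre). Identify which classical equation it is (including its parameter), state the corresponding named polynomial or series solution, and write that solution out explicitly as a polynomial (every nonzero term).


All three coefficients share the factor 11; dividing through by 11 gives  y'' - 2x y' + 8 y = 0.
This matches the Hermite equation y'' - 2x y' + 2n y = 0 with 2n = 8, so n = 4; the polynomial solution is H_4(x).
With y = sum_k a_k x^k, matching x^k gives (k+2)(k+1) a_{k+2} = 2(k - n) a_k = 2(k - 4) a_k. The right side vanishes at k = 4, so the series with the parity of 4 terminates at degree 4.
Standard normalization: leading coefficient of H_n is 2^n, so a_4 = 2^4 = 16. Work downward with a_k = (k+1)(k+2) a_{k+2} / (2(k - n)):
  a_2 = (3)(4)(16) / (2(2 - 4)) = 192/(-4) = -48
  a_0 = (1)(2)(-48) / (2(0 - 4)) = -96/(-8) = 12
Hence H_4(x) = 16 x^4 - 48 x^2 + 12.

H_4(x); series = 16 x^4 - 48 x^2 + 12


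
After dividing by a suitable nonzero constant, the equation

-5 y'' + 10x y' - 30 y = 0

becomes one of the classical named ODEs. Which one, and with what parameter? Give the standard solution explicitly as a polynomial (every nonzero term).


All three coefficients share the factor -5; dividing through by -5 gives  y'' - 2x y' + 6 y = 0.
This matches the Hermite equation y'' - 2x y' + 2n y = 0 with 2n = 6, so n = 3; the polynomial solution is H_3(x).
With y = sum_k a_k x^k, matching x^k gives (k+2)(k+1) a_{k+2} = 2(k - n) a_k = 2(k - 3) a_k. The right side vanishes at k = 3, so the series with the parity of 3 terminates at degree 3.
Standard normalization: leading coefficient of H_n is 2^n, so a_3 = 2^3 = 8. Work downward with a_k = (k+1)(k+2) a_{k+2} / (2(k - n)):
  a_1 = (2)(3)(8) / (2(1 - 3)) = 48/(-4) = -12
Hence H_3(x) = 8 x^3 - 12 x.

H_3(x); series = 8 x^3 - 12 x


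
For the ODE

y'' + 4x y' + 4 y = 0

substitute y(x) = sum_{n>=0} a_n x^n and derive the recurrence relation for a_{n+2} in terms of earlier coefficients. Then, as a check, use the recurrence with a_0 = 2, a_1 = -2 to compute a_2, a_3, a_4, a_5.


Substitute y = sum_n a_n x^n.
y''(x) has coefficient (n+2)(n+1) a_{n+2} at x^n;
4 x y'(x) has coefficient 4 n a_n at x^n (shift);
4 y(x) has coefficient 4 a_n at x^n.
Matching x^n: (n+2)(n+1) a_{n+2} + (4n + 4) a_n = 0.
Thus a_{n+2} = (-4n - 4) / ((n+1)(n+2)) * a_n.

Check with a_0 = 2, a_1 = -2 (apply the recurrence for n = 0, 1, 2, 3): a_0 = 2, a_1 = -2, a_2 = -4, a_3 = 8/3, a_4 = 4, a_5 = -32/15.

a_(n+2) = (-4n - 4) / ((n+1)(n+2)) * a_n; check: a_0 = 2, a_1 = -2, a_2 = -4, a_3 = 8/3, a_4 = 4, a_5 = -32/15


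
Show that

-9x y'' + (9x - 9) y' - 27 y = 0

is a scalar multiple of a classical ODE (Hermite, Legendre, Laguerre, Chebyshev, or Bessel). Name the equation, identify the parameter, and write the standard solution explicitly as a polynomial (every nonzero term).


All three coefficients share the factor -9; dividing through by -9 gives  x y'' + (1 - x) y' + 3 y = 0.
This matches the Laguerre equation x y'' + (1 - x) y' + n y = 0 with n = 3; the polynomial solution is L_3(x).
With y = sum_k a_k x^k, matching x^k gives (k+1)k a_{k+1} + (k+1) a_{k+1} - k a_k + n a_k = 0, i.e. (k+1)^2 a_{k+1} = (k - n) a_k = (k - 3) a_k. The right side vanishes at k = 3, so the series terminates at degree 3.
Standard normalization L_n(0) = 1 gives a_0 = 1. Work upward with a_{k+1} = (k - 3) a_k / (k+1)^2:
  a_1 = (0 - 3)(1) / 1^2 = -3/1 = -3
  a_2 = (1 - 3)(-3) / 2^2 = 6/4 = 3/2
  a_3 = (2 - 3)(3/2) / 3^2 = (-3/2)/9 = -1/6
Hence L_3(x) = -x^3/6 + 3 x^2/2 - 3 x + 1.

L_3(x); series = -x^3/6 + 3 x^2/2 - 3 x + 1


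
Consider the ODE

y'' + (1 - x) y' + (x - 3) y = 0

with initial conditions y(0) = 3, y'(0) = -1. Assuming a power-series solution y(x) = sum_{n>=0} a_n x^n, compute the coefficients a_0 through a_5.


Ansatz: y(x) = sum_{n>=0} a_n x^n, so y'(x) = sum_{n>=1} n a_n x^(n-1) and y''(x) = sum_{n>=2} n(n-1) a_n x^(n-2).
Substitute into P(x) y'' + Q(x) y' + R(x) y = 0 with P(x) = 1, Q(x) = 1 - x, R(x) = x - 3, and match powers of x.
Initial conditions: a_0 = 3, a_1 = -1.
Setting the coefficient of each power of x to zero and solving order by order (substituting the coefficients already found):
  x^0: 2 a_2 + a_1 - 3 a_0 = 0  ->  2 a_2 = -a_1 + 3 a_0 = 10  ->  a_2 = 5
  x^1: 6 a_3 + 2 a_2 - 4 a_1 + a_0 = 0  ->  6 a_3 = -2 a_2 + 4 a_1 - a_0 = -17  ->  a_3 = -17/6
  x^2: 12 a_4 + 3 a_3 - 5 a_2 + a_1 = 0  ->  12 a_4 = -3 a_3 + 5 a_2 - a_1 = 69/2  ->  a_4 = 23/8
  x^3: 20 a_5 + 4 a_4 - 6 a_3 + a_2 = 0  ->  20 a_5 = -4 a_4 + 6 a_3 - a_2 = -67/2  ->  a_5 = -67/40
Truncated series: y(x) = 3 - x + 5 x^2 - (17/6) x^3 + (23/8) x^4 - (67/40) x^5 + O(x^6).

a_0 = 3; a_1 = -1; a_2 = 5; a_3 = -17/6; a_4 = 23/8; a_5 = -67/40


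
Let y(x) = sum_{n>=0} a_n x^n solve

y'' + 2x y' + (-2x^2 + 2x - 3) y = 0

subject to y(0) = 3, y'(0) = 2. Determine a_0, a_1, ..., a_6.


Ansatz: y(x) = sum_{n>=0} a_n x^n, so y'(x) = sum_{n>=1} n a_n x^(n-1) and y''(x) = sum_{n>=2} n(n-1) a_n x^(n-2).
Substitute into P(x) y'' + Q(x) y' + R(x) y = 0 with P(x) = 1, Q(x) = 2x, R(x) = -2x^2 + 2x - 3, and match powers of x.
Initial conditions: a_0 = 3, a_1 = 2.
Setting the coefficient of each power of x to zero and solving order by order (substituting the coefficients already found):
  x^0: 2 a_2 - 3 a_0 = 0  ->  2 a_2 = 3 a_0 = 9  ->  a_2 = 9/2
  x^1: 6 a_3 - a_1 + 2 a_0 = 0  ->  6 a_3 = a_1 - 2 a_0 = -4  ->  a_3 = -2/3
  x^2: 12 a_4 + a_2 + 2 a_1 - 2 a_0 = 0  ->  12 a_4 = -a_2 - 2 a_1 + 2 a_0 = -5/2  ->  a_4 = -5/24
  x^3: 20 a_5 + 3 a_3 + 2 a_2 - 2 a_1 = 0  ->  20 a_5 = -3 a_3 - 2 a_2 + 2 a_1 = -3  ->  a_5 = -3/20
  x^4: 30 a_6 + 5 a_4 + 2 a_3 - 2 a_2 = 0  ->  30 a_6 = -5 a_4 - 2 a_3 + 2 a_2 = 91/8  ->  a_6 = 91/240
Truncated series: y(x) = 3 + 2 x + (9/2) x^2 - (2/3) x^3 - (5/24) x^4 - (3/20) x^5 + (91/240) x^6 + O(x^7).

a_0 = 3; a_1 = 2; a_2 = 9/2; a_3 = -2/3; a_4 = -5/24; a_5 = -3/20; a_6 = 91/240


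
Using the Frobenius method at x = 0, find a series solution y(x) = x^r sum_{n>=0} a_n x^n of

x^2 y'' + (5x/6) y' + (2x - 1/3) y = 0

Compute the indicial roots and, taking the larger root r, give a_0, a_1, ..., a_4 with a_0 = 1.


Write in Frobenius form y'' + (p(x)/x) y' + (q(x)/x^2) y = 0:
  p(x) = 5/6,  q(x) = 2x - 1/3.
Indicial equation: r(r-1) + (5/6) r + (-1/3) = 0 -> roots r_1 = 2/3, r_2 = -1/2.
Take r = r_1 = 2/3. Let y(x) = x^r sum_{n>=0} a_n x^n with a_0 = 1.
Substitute y = x^r sum a_n x^n and match x^{r+n}. The recurrence is
  D(n) a_n + 2 a_{n-1} = 0,  where D(n) = (r+n)(r+n-1) + (5/6)(r+n) + (-1/3).
  a_n = -2 / D(n) * a_{n-1}.
Since the indicial polynomial factors as (r - r_1)(r - r_2), D(n) = (r_1 + n - r_1)(r_1 + n - r_2) = n(n + 7/6).
Evaluating step by step (a_0 = 1):
  n = 1: D(1) = 1(1 + 7/6) = 13/6; numerator = -2(1) = -2; a_1 = (-2)/(13/6) = -12/13
  n = 2: D(2) = 2(2 + 7/6) = 19/3; numerator = -2(-12/13) = 24/13; a_2 = (24/13)/(19/3) = 72/247
  n = 3: D(3) = 3(3 + 7/6) = 25/2; numerator = -2(72/247) = -144/247; a_3 = (-144/247)/(25/2) = -288/6175
  n = 4: D(4) = 4(4 + 7/6) = 62/3; numerator = -2(-288/6175) = 576/6175; a_4 = (576/6175)/(62/3) = 864/191425

r = 2/3; a_0 = 1; a_1 = -12/13; a_2 = 72/247; a_3 = -288/6175; a_4 = 864/191425


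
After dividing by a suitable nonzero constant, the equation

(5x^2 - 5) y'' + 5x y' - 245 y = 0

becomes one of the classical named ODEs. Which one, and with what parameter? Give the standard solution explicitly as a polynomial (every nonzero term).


All three coefficients share the factor -5; dividing through by -5 gives  (1 - x^2) y'' - x y' + 49 y = 0.
This matches the Chebyshev equation (1 - x^2) y'' - x y' + n^2 y = 0 (note the -x y' term, not -2x y') with n^2 = 49, so n = 7; the polynomial solution is T_7(x).
With y = sum_k a_k x^k, matching x^k gives (k+2)(k+1) a_{k+2} = (k^2 - n^2) a_k = (k - 7)(k + 7) a_k. The right side vanishes at k = 7, so the series with the parity of 7 terminates at degree 7.
Standard normalization: leading coefficient of T_n is 2^(n-1), so a_7 = 2^6 = 64. Work downward with a_k = (k+1)(k+2) a_{k+2} / ((k - 7)(k + 7)):
  a_5 = (6)(7)(64) / ((5 - 7)(5 + 7)) = 2688/(-24) = -112
  a_3 = (4)(5)(-112) / ((3 - 7)(3 + 7)) = -2240/(-40) = 56
  a_1 = (2)(3)(56) / ((1 - 7)(1 + 7)) = 336/(-48) = -7
Hence T_7(x) = 64 x^7 - 112 x^5 + 56 x^3 - 7 x.

T_7(x); series = 64 x^7 - 112 x^5 + 56 x^3 - 7 x


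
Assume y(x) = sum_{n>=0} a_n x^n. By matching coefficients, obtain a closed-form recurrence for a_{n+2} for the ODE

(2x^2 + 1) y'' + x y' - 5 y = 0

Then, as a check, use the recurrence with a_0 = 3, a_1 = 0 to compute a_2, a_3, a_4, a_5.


Substitute y = sum_n a_n x^n.
(1 + 2 x^2) y'' contributes (n+2)(n+1) a_{n+2} + 2 n(n-1) a_n at x^n.
x y'(x) contributes n a_n at x^n.
-5 y(x) contributes -5 a_n at x^n.
Matching x^n: (n+2)(n+1) a_{n+2} + (2 n(n-1) + n - 5) a_n = 0.
Thus a_{n+2} = (-2 n(n-1) - n + 5) / ((n+1)(n+2)) * a_n.

Check with a_0 = 3, a_1 = 0 (apply the recurrence for n = 0, 1, 2, 3): a_0 = 3, a_1 = 0, a_2 = 15/2, a_3 = 0, a_4 = -5/8, a_5 = 0.

a_(n+2) = (-2 n(n-1) - n + 5) / ((n+1)(n+2)) * a_n; check: a_0 = 3, a_1 = 0, a_2 = 15/2, a_3 = 0, a_4 = -5/8, a_5 = 0


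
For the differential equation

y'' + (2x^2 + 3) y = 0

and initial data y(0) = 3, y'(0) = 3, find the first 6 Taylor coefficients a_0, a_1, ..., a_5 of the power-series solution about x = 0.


Ansatz: y(x) = sum_{n>=0} a_n x^n, so y'(x) = sum_{n>=1} n a_n x^(n-1) and y''(x) = sum_{n>=2} n(n-1) a_n x^(n-2).
Substitute into P(x) y'' + Q(x) y' + R(x) y = 0 with P(x) = 1, Q(x) = 0, R(x) = 2x^2 + 3, and match powers of x.
Initial conditions: a_0 = 3, a_1 = 3.
Setting the coefficient of each power of x to zero and solving order by order (substituting the coefficients already found):
  x^0: 2 a_2 + 3 a_0 = 0  ->  2 a_2 = -3 a_0 = -9  ->  a_2 = -9/2
  x^1: 6 a_3 + 3 a_1 = 0  ->  6 a_3 = -3 a_1 = -9  ->  a_3 = -3/2
  x^2: 12 a_4 + 3 a_2 + 2 a_0 = 0  ->  12 a_4 = -3 a_2 - 2 a_0 = 15/2  ->  a_4 = 5/8
  x^3: 20 a_5 + 3 a_3 + 2 a_1 = 0  ->  20 a_5 = -3 a_3 - 2 a_1 = -3/2  ->  a_5 = -3/40
Truncated series: y(x) = 3 + 3 x - (9/2) x^2 - (3/2) x^3 + (5/8) x^4 - (3/40) x^5 + O(x^6).

a_0 = 3; a_1 = 3; a_2 = -9/2; a_3 = -3/2; a_4 = 5/8; a_5 = -3/40


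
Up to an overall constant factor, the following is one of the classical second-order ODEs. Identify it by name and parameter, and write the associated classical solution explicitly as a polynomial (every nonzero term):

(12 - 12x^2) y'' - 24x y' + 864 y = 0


All three coefficients share the factor 12; dividing through by 12 gives  (1 - x^2) y'' - 2x y' + 72 y = 0.
This matches the Legendre equation (1 - x^2) y'' - 2x y' + n(n+1) y = 0 (note the -2x y' term) with n(n+1) = 72, so n = 8; the polynomial solution is P_8(x).
With y = sum_k a_k x^k, matching x^k gives (k+2)(k+1) a_{k+2} = [k(k+1) - n(n+1)] a_k = (k - 8)(k + 9) a_k. The right side vanishes at k = 8, so the series with the parity of 8 terminates at degree 8.
Standard normalization (P_n(1) = 1): leading coefficient (2n)!/(2^n (n!)^2) = 20922789888000/(256*1625702400) = 6435/128, so a_8 = 6435/128. Work downward with a_k = (k+1)(k+2) a_{k+2} / ((k - 8)(k + 9)):
  a_6 = (7)(8)(6435/128) / ((6 - 8)(6 + 9)) = (45045/16)/(-30) = -3003/32
  a_4 = (5)(6)(-3003/32) / ((4 - 8)(4 + 9)) = (-45045/16)/(-52) = 3465/64
  a_2 = (3)(4)(3465/64) / ((2 - 8)(2 + 9)) = (10395/16)/(-66) = -315/32
  a_0 = (1)(2)(-315/32) / ((0 - 8)(0 + 9)) = (-315/16)/(-72) = 35/128
Hence P_8(x) = 6435 x^8/128 - 3003 x^6/32 + 3465 x^4/64 - 315 x^2/32 + 35/128.

P_8(x); series = 6435 x^8/128 - 3003 x^6/32 + 3465 x^4/64 - 315 x^2/32 + 35/128


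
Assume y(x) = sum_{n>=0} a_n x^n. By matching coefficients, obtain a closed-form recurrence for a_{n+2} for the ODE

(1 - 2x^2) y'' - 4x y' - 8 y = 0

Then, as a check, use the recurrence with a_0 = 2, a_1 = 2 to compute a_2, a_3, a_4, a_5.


Substitute y = sum_n a_n x^n.
(1 - 2 x^2) y'' contributes (n+2)(n+1) a_{n+2} - 2 n(n-1) a_n at x^n.
-4 x y'(x) contributes -4 n a_n at x^n.
-8 y(x) contributes -8 a_n at x^n.
Matching x^n: (n+2)(n+1) a_{n+2} + (-2 n(n-1) - 4 n - 8) a_n = 0.
Thus a_{n+2} = (2 n(n-1) + 4 n + 8) / ((n+1)(n+2)) * a_n.

Check with a_0 = 2, a_1 = 2 (apply the recurrence for n = 0, 1, 2, 3): a_0 = 2, a_1 = 2, a_2 = 8, a_3 = 4, a_4 = 40/3, a_5 = 32/5.

a_(n+2) = (2 n(n-1) + 4 n + 8) / ((n+1)(n+2)) * a_n; check: a_0 = 2, a_1 = 2, a_2 = 8, a_3 = 4, a_4 = 40/3, a_5 = 32/5


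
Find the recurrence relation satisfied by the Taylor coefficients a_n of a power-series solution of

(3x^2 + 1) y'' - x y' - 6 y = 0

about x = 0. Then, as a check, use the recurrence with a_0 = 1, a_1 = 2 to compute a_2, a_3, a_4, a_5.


Substitute y = sum_n a_n x^n.
(1 + 3 x^2) y'' contributes (n+2)(n+1) a_{n+2} + 3 n(n-1) a_n at x^n.
-x y'(x) contributes -n a_n at x^n.
-6 y(x) contributes -6 a_n at x^n.
Matching x^n: (n+2)(n+1) a_{n+2} + (3 n(n-1) - n - 6) a_n = 0.
Thus a_{n+2} = (-3 n(n-1) + n + 6) / ((n+1)(n+2)) * a_n.

Check with a_0 = 1, a_1 = 2 (apply the recurrence for n = 0, 1, 2, 3): a_0 = 1, a_1 = 2, a_2 = 3, a_3 = 7/3, a_4 = 1/2, a_5 = -21/20.

a_(n+2) = (-3 n(n-1) + n + 6) / ((n+1)(n+2)) * a_n; check: a_0 = 1, a_1 = 2, a_2 = 3, a_3 = 7/3, a_4 = 1/2, a_5 = -21/20


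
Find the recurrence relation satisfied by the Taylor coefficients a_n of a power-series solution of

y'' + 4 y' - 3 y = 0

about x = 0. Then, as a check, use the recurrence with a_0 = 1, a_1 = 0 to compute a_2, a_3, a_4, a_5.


Substitute y = sum_n a_n x^n.
y''(x) has coefficient (n+2)(n+1) a_{n+2} at x^n;
4 y'(x) has coefficient 4 (n+1) a_{n+1} at x^n;
-3 y(x) has coefficient -3 a_n at x^n.
Matching x^n: (n+2)(n+1) a_{n+2} + 4 (n+1) a_{n+1} - 3 a_n = 0.
Thus a_{n+2} = [-4 (n+1) a_{n+1} + 3 a_n] / ((n+1)(n+2)).

Check with a_0 = 1, a_1 = 0 (apply the recurrence for n = 0, 1, 2, 3): a_0 = 1, a_1 = 0, a_2 = 3/2, a_3 = -2, a_4 = 19/8, a_5 = -11/5.

a_(n+2) = [-4 (n+1) a_(n+1) + 3 a_n] / ((n+1)(n+2)); check: a_0 = 1, a_1 = 0, a_2 = 3/2, a_3 = -2, a_4 = 19/8, a_5 = -11/5


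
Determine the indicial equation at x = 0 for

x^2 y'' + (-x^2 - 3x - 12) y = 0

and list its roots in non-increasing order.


Divide by x^2 to reach normal form y'' + P_1(x) y' + P_2(x) y = 0 with P_1(x) = 0 and P_2(x) = -1 - 3/x - 12/x^2.
x = 0 is a singular point because the y-coefficient -1 - 3/x - 12/x^2 has a pole at x = 0.
It is a regular singular point because x P_1(x) = p(x) = 0 and x^2 P_2(x) = q(x) = -x^2 - 3x - 12 are polynomials, hence analytic at x = 0.
p(0) = 0,  q(0) = -12.
Indicial equation: r(r-1) + p(0) r + q(0) = 0, i.e. r^2 + (p(0) - 1) r + q(0) = 0, i.e. r^2 - 1 r - 12 = 0.
Discriminant: (-1)^2 - 4(-12) = 49, so r = (1 ± 7)/2.
Solving: r_1 = 4, r_2 = -3.

indicial: r^2 - 1 r - 12 = 0; roots r_1 = 4, r_2 = -3


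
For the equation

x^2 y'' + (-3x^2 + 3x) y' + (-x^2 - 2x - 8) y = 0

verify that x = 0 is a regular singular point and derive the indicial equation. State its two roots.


Divide by x^2 to reach normal form y'' + P_1(x) y' + P_2(x) y = 0 with P_1(x) = -3 + 3/x and P_2(x) = -1 - 2/x - 8/x^2.
x = 0 is a singular point because the y'-coefficient -3 + 3/x has a pole at x = 0 and the y-coefficient -1 - 2/x - 8/x^2 has a pole at x = 0.
It is a regular singular point because x P_1(x) = p(x) = 3 - 3x and x^2 P_2(x) = q(x) = -x^2 - 2x - 8 are polynomials, hence analytic at x = 0.
p(0) = 3,  q(0) = -8.
Indicial equation: r(r-1) + p(0) r + q(0) = 0, i.e. r^2 + (p(0) - 1) r + q(0) = 0, i.e. r^2 + 2 r - 8 = 0.
Discriminant: (2)^2 - 4(-8) = 36, so r = (-2 ± 6)/2.
Solving: r_1 = 2, r_2 = -4.

indicial: r^2 + 2 r - 8 = 0; roots r_1 = 2, r_2 = -4


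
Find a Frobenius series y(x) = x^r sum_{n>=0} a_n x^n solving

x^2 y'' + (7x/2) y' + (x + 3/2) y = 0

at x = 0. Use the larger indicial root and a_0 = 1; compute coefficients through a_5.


Write in Frobenius form y'' + (p(x)/x) y' + (q(x)/x^2) y = 0:
  p(x) = 7/2,  q(x) = x + 3/2.
Indicial equation: r(r-1) + (7/2) r + (3/2) = 0 -> roots r_1 = -1, r_2 = -3/2.
Take r = r_1 = -1. Let y(x) = x^r sum_{n>=0} a_n x^n with a_0 = 1.
Substitute y = x^r sum a_n x^n and match x^{r+n}. The recurrence is
  D(n) a_n + 1 a_{n-1} = 0,  where D(n) = (r+n)(r+n-1) + (7/2)(r+n) + (3/2).
  a_n = -1 / D(n) * a_{n-1}.
Since the indicial polynomial factors as (r - r_1)(r - r_2), D(n) = (r_1 + n - r_1)(r_1 + n - r_2) = n(n + 1/2).
Evaluating step by step (a_0 = 1):
  n = 1: D(1) = 1(1 + 1/2) = 3/2; numerator = -1(1) = -1; a_1 = (-1)/(3/2) = -2/3
  n = 2: D(2) = 2(2 + 1/2) = 5; numerator = -1(-2/3) = 2/3; a_2 = (2/3)/(5) = 2/15
  n = 3: D(3) = 3(3 + 1/2) = 21/2; numerator = -1(2/15) = -2/15; a_3 = (-2/15)/(21/2) = -4/315
  n = 4: D(4) = 4(4 + 1/2) = 18; numerator = -1(-4/315) = 4/315; a_4 = (4/315)/(18) = 2/2835
  n = 5: D(5) = 5(5 + 1/2) = 55/2; numerator = -1(2/2835) = -2/2835; a_5 = (-2/2835)/(55/2) = -4/155925

r = -1; a_0 = 1; a_1 = -2/3; a_2 = 2/15; a_3 = -4/315; a_4 = 2/2835; a_5 = -4/155925


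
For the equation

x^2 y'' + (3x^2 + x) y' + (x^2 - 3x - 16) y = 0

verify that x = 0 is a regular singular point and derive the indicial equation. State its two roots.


Divide by x^2 to reach normal form y'' + P_1(x) y' + P_2(x) y = 0 with P_1(x) = 3 + 1/x and P_2(x) = 1 - 3/x - 16/x^2.
x = 0 is a singular point because the y'-coefficient 3 + 1/x has a pole at x = 0 and the y-coefficient 1 - 3/x - 16/x^2 has a pole at x = 0.
It is a regular singular point because x P_1(x) = p(x) = 3x + 1 and x^2 P_2(x) = q(x) = x^2 - 3x - 16 are polynomials, hence analytic at x = 0.
p(0) = 1,  q(0) = -16.
Indicial equation: r(r-1) + p(0) r + q(0) = 0, i.e. r^2 + (p(0) - 1) r + q(0) = 0, i.e. r^2 - 16 = 0.
Discriminant: (0)^2 - 4(-16) = 64, so r = (0 ± 8)/2.
Solving: r_1 = 4, r_2 = -4.

indicial: r^2 - 16 = 0; roots r_1 = 4, r_2 = -4


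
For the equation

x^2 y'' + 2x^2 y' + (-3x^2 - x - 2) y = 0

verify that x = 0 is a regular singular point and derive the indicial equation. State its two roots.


Divide by x^2 to reach normal form y'' + P_1(x) y' + P_2(x) y = 0 with P_1(x) = 2 and P_2(x) = -3 - 1/x - 2/x^2.
x = 0 is a singular point because the y-coefficient -3 - 1/x - 2/x^2 has a pole at x = 0.
It is a regular singular point because x P_1(x) = p(x) = 2x and x^2 P_2(x) = q(x) = -3x^2 - x - 2 are polynomials, hence analytic at x = 0.
p(0) = 0,  q(0) = -2.
Indicial equation: r(r-1) + p(0) r + q(0) = 0, i.e. r^2 + (p(0) - 1) r + q(0) = 0, i.e. r^2 - 1 r - 2 = 0.
Discriminant: (-1)^2 - 4(-2) = 9, so r = (1 ± 3)/2.
Solving: r_1 = 2, r_2 = -1.

indicial: r^2 - 1 r - 2 = 0; roots r_1 = 2, r_2 = -1


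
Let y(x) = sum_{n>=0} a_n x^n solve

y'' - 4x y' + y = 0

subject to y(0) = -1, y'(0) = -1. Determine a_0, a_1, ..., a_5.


Ansatz: y(x) = sum_{n>=0} a_n x^n, so y'(x) = sum_{n>=1} n a_n x^(n-1) and y''(x) = sum_{n>=2} n(n-1) a_n x^(n-2).
Substitute into P(x) y'' + Q(x) y' + R(x) y = 0 with P(x) = 1, Q(x) = -4x, R(x) = 1, and match powers of x.
Initial conditions: a_0 = -1, a_1 = -1.
Setting the coefficient of each power of x to zero and solving order by order (substituting the coefficients already found):
  x^0: 2 a_2 + a_0 = 0  ->  2 a_2 = -a_0 = 1  ->  a_2 = 1/2
  x^1: 6 a_3 - 3 a_1 = 0  ->  6 a_3 = 3 a_1 = -3  ->  a_3 = -1/2
  x^2: 12 a_4 - 7 a_2 = 0  ->  12 a_4 = 7 a_2 = 7/2  ->  a_4 = 7/24
  x^3: 20 a_5 - 11 a_3 = 0  ->  20 a_5 = 11 a_3 = -11/2  ->  a_5 = -11/40
Truncated series: y(x) = -1 - x + (1/2) x^2 - (1/2) x^3 + (7/24) x^4 - (11/40) x^5 + O(x^6).

a_0 = -1; a_1 = -1; a_2 = 1/2; a_3 = -1/2; a_4 = 7/24; a_5 = -11/40


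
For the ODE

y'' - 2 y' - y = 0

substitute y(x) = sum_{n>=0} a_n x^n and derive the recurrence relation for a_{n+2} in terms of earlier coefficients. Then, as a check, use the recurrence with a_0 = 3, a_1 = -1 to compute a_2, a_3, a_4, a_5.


Substitute y = sum_n a_n x^n.
y''(x) has coefficient (n+2)(n+1) a_{n+2} at x^n;
-2 y'(x) has coefficient -2 (n+1) a_{n+1} at x^n;
-y(x) has coefficient -1 a_n at x^n.
Matching x^n: (n+2)(n+1) a_{n+2} - 2 (n+1) a_{n+1} - 1 a_n = 0.
Thus a_{n+2} = [2 (n+1) a_{n+1} + 1 a_n] / ((n+1)(n+2)).

Check with a_0 = 3, a_1 = -1 (apply the recurrence for n = 0, 1, 2, 3): a_0 = 3, a_1 = -1, a_2 = 1/2, a_3 = 1/6, a_4 = 1/8, a_5 = 7/120.

a_(n+2) = [2 (n+1) a_(n+1) + 1 a_n] / ((n+1)(n+2)); check: a_0 = 3, a_1 = -1, a_2 = 1/2, a_3 = 1/6, a_4 = 1/8, a_5 = 7/120


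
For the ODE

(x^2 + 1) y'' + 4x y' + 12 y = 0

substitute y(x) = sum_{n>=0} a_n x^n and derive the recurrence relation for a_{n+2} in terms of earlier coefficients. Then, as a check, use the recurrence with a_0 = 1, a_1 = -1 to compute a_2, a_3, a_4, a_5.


Substitute y = sum_n a_n x^n.
(1 + 1 x^2) y'' contributes (n+2)(n+1) a_{n+2} + n(n-1) a_n at x^n.
4 x y'(x) contributes 4 n a_n at x^n.
12 y(x) contributes 12 a_n at x^n.
Matching x^n: (n+2)(n+1) a_{n+2} + (n(n-1) + 4 n + 12) a_n = 0.
Thus a_{n+2} = (-n(n-1) - 4 n - 12) / ((n+1)(n+2)) * a_n.

Check with a_0 = 1, a_1 = -1 (apply the recurrence for n = 0, 1, 2, 3): a_0 = 1, a_1 = -1, a_2 = -6, a_3 = 8/3, a_4 = 11, a_5 = -4.

a_(n+2) = (-n(n-1) - 4 n - 12) / ((n+1)(n+2)) * a_n; check: a_0 = 1, a_1 = -1, a_2 = -6, a_3 = 8/3, a_4 = 11, a_5 = -4


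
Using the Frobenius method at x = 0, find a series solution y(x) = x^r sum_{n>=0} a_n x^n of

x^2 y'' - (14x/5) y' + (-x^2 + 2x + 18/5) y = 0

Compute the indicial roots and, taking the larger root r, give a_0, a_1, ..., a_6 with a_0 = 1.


Write in Frobenius form y'' + (p(x)/x) y' + (q(x)/x^2) y = 0:
  p(x) = -14/5,  q(x) = -x^2 + 2x + 18/5.
Indicial equation: r(r-1) + (-14/5) r + (18/5) = 0 -> roots r_1 = 2, r_2 = 9/5.
Take r = r_1 = 2. Let y(x) = x^r sum_{n>=0} a_n x^n with a_0 = 1.
Substitute y = x^r sum a_n x^n and match x^{r+n}. The recurrence is
  D(n) a_n + 2 a_{n-1} - 1 a_{n-2} = 0,  where D(n) = (r+n)(r+n-1) + (-14/5)(r+n) + (18/5).
  a_n = [-2 a_{n-1} + 1 a_{n-2}] / D(n).
Since the indicial polynomial factors as (r - r_1)(r - r_2), D(n) = (r_1 + n - r_1)(r_1 + n - r_2) = n(n + 1/5).
Evaluating step by step (a_0 = 1):
  n = 1: D(1) = 1(1 + 1/5) = 6/5; numerator = -2(1) = -2; a_1 = (-2)/(6/5) = -5/3
  n = 2: D(2) = 2(2 + 1/5) = 22/5; numerator = -2(-5/3) + 1(1) = 13/3; a_2 = (13/3)/(22/5) = 65/66
  n = 3: D(3) = 3(3 + 1/5) = 48/5; numerator = -2(65/66) + 1(-5/3) = -40/11; a_3 = (-40/11)/(48/5) = -25/66
  n = 4: D(4) = 4(4 + 1/5) = 84/5; numerator = -2(-25/66) + 1(65/66) = 115/66; a_4 = (115/66)/(84/5) = 575/5544
  n = 5: D(5) = 5(5 + 1/5) = 26; numerator = -2(575/5544) + 1(-25/66) = -1625/2772; a_5 = (-1625/2772)/(26) = -125/5544
  n = 6: D(6) = 6(6 + 1/5) = 186/5; numerator = -2(-125/5544) + 1(575/5544) = 25/168; a_6 = (25/168)/(186/5) = 125/31248

r = 2; a_0 = 1; a_1 = -5/3; a_2 = 65/66; a_3 = -25/66; a_4 = 575/5544; a_5 = -125/5544; a_6 = 125/31248
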